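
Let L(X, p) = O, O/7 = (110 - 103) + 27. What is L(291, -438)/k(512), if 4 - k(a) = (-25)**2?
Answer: -238/621 ≈ -0.38325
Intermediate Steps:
k(a) = -621 (k(a) = 4 - 1*(-25)**2 = 4 - 1*625 = 4 - 625 = -621)
O = 238 (O = 7*((110 - 103) + 27) = 7*(7 + 27) = 7*34 = 238)
L(X, p) = 238
L(291, -438)/k(512) = 238/(-621) = 238*(-1/621) = -238/621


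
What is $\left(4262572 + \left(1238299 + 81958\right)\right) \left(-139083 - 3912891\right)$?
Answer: $-22621477954446$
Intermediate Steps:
$\left(4262572 + \left(1238299 + 81958\right)\right) \left(-139083 - 3912891\right) = \left(4262572 + 1320257\right) \left(-139083 - 3912891\right) = 5582829 \left(-139083 - 3912891\right) = 5582829 \left(-4051974\right) = -22621477954446$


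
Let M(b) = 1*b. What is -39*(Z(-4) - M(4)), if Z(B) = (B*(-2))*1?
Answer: -156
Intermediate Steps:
M(b) = b
Z(B) = -2*B (Z(B) = -2*B*1 = -2*B)
-39*(Z(-4) - M(4)) = -39*(-2*(-4) - 1*4) = -39*(8 - 4) = -39*4 = -156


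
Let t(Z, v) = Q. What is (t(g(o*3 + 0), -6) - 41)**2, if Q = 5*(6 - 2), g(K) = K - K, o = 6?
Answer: 441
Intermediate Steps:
g(K) = 0
Q = 20 (Q = 5*4 = 20)
t(Z, v) = 20
(t(g(o*3 + 0), -6) - 41)**2 = (20 - 41)**2 = (-21)**2 = 441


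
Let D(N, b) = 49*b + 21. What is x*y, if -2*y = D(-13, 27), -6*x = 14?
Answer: 1568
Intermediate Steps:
D(N, b) = 21 + 49*b
x = -7/3 (x = -1/6*14 = -7/3 ≈ -2.3333)
y = -672 (y = -(21 + 49*27)/2 = -(21 + 1323)/2 = -1/2*1344 = -672)
x*y = -7/3*(-672) = 1568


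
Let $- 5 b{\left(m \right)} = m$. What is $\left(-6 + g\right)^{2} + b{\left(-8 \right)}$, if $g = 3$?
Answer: $\frac{53}{5} \approx 10.6$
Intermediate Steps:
$b{\left(m \right)} = - \frac{m}{5}$
$\left(-6 + g\right)^{2} + b{\left(-8 \right)} = \left(-6 + 3\right)^{2} - - \frac{8}{5} = \left(-3\right)^{2} + \frac{8}{5} = 9 + \frac{8}{5} = \frac{53}{5}$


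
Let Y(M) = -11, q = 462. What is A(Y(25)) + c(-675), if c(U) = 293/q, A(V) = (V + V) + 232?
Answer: 97313/462 ≈ 210.63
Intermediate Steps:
A(V) = 232 + 2*V (A(V) = 2*V + 232 = 232 + 2*V)
c(U) = 293/462
A(Y(25)) + c(-675) = (232 + 2*(-11)) + 293/462 = (232 - 22) + 293/462 = 210 + 293/462 = 97313/462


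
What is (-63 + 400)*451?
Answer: 151987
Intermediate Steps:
(-63 + 400)*451 = 337*451 = 151987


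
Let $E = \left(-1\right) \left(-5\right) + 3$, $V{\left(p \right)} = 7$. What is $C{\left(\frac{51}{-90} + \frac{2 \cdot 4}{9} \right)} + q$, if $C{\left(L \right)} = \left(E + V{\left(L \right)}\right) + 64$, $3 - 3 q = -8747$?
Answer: $\frac{8987}{3} \approx 2995.7$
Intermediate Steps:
$q = \frac{8750}{3}$ ($q = 1 - - \frac{8747}{3} = 1 + \frac{8747}{3} = \frac{8750}{3} \approx 2916.7$)
$E = 8$ ($E = 5 + 3 = 8$)
$C{\left(L \right)} = 79$ ($C{\left(L \right)} = \left(8 + 7\right) + 64 = 15 + 64 = 79$)
$C{\left(\frac{51}{-90} + \frac{2 \cdot 4}{9} \right)} + q = 79 + \frac{8750}{3} = \frac{8987}{3}$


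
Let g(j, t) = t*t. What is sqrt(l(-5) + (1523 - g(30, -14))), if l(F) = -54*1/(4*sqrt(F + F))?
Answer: sqrt(132700 + 135*I*sqrt(10))/10 ≈ 36.428 + 0.058596*I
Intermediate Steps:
g(j, t) = t**2
l(F) = -27*sqrt(2)/(4*sqrt(F)) (l(F) = -54*sqrt(2)/(8*sqrt(F)) = -27*sqrt(2)/(4*sqrt(F)))
sqrt(l(-5) + (1523 - g(30, -14))) = sqrt(-27*sqrt(2)/(4*sqrt(-5)) + (1523 - 1*(-14)**2)) = sqrt(-27*sqrt(2)*(-I*sqrt(5)/5)/4 + (1523 - 1*196)) = sqrt(27*I*sqrt(10)/20 + (1523 - 196)) = sqrt(27*I*sqrt(10)/20 + 1327) = sqrt(1327 + 27*I*sqrt(10)/20)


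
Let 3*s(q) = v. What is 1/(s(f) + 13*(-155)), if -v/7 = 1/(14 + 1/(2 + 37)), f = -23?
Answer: -547/1102296 ≈ -0.00049624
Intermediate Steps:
v = -273/547 (v = -7/(14 + 1/(2 + 37)) = -7/(14 + 1/39) = -7/547/39 = -7*39/547 = -273/547 ≈ -0.49909)
s(q) = -91/547 (s(q) = (⅓)*(-273/547) = -91/547)
1/(s(f) + 13*(-155)) = 1/(-91/547 + 13*(-155)) = 1/(-91/547 - 2015) = 1/(-1102296/547) = -547/1102296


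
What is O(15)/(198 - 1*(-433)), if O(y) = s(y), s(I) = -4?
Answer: -4/631 ≈ -0.0063391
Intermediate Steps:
O(y) = -4
O(15)/(198 - 1*(-433)) = -4/(198 - 1*(-433)) = -4/(198 + 433) = -4/631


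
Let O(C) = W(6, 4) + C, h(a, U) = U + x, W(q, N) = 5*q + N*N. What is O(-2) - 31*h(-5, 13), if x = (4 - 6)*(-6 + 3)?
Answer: -545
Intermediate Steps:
W(q, N) = N² + 5*q (W(q, N) = 5*q + N² = N² + 5*q)
x = 6 (x = -2*(-3) = 6)
h(a, U) = 6 + U (h(a, U) = U + 6 = 6 + U)
O(C) = 46 + C (O(C) = (4² + 5*6) + C = (16 + 30) + C = 46 + C)
O(-2) - 31*h(-5, 13) = (46 - 2) - 31*(6 + 13) = 44 - 31*19 = 44 - 589 = -545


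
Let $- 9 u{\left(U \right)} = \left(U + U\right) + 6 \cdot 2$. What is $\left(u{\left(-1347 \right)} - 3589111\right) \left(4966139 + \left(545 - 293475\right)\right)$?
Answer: $-16771273210917$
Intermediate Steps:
$u{\left(U \right)} = - \frac{4}{3} - \frac{2 U}{9}$ ($u{\left(U \right)} = - \frac{\left(U + U\right) + 6 \cdot 2}{9} = - \frac{2 U + 12}{9} = - \frac{12 + 2 U}{9} = - \frac{4}{3} - \frac{2 U}{9}$)
$\left(u{\left(-1347 \right)} - 3589111\right) \left(4966139 + \left(545 - 293475\right)\right) = \left(\left(- \frac{4}{3} - - \frac{898}{3}\right) - 3589111\right) \left(4966139 + \left(545 - 293475\right)\right) = \left(\left(- \frac{4}{3} + \frac{898}{3}\right) - 3589111\right) \left(4966139 + \left(545 - 293475\right)\right) = \left(298 - 3589111\right) \left(4966139 - 292930\right) = \left(-3588813\right) 4673209 = -16771273210917$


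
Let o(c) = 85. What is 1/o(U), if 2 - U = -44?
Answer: 1/85 ≈ 0.011765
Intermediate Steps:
U = 46 (U = 2 - 1*(-44) = 2 + 44 = 46)
1/o(U) = 1/85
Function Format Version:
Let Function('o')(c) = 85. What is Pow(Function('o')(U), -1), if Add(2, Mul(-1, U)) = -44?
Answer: Rational(1, 85) ≈ 0.011765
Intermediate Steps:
U = 46 (U = Add(2, Mul(-1, -44)) = Add(2, 44) = 46)
Pow(Function('o')(U), -1) = Pow(85, -1) = Rational(1, 85)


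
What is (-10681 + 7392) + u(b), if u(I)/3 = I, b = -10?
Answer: -3319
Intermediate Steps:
u(I) = 3*I
(-10681 + 7392) + u(b) = (-10681 + 7392) + 3*(-10) = -3289 - 30 = -3319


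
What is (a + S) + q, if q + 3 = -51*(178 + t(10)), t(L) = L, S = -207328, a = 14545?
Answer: -202374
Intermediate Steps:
q = -9591 (q = -3 - 51*(178 + 10) = -3 - 51*188 = -3 - 9588 = -9591)
(a + S) + q = (14545 - 207328) - 9591 = -192783 - 9591 = -202374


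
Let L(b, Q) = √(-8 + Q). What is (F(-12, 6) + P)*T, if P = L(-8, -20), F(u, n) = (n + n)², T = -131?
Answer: -18864 - 262*I*√7 ≈ -18864.0 - 693.19*I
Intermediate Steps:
F(u, n) = 4*n² (F(u, n) = (2*n)² = 4*n²)
P = 2*I*√7 (P = √(-8 - 20) = √(-28) = 2*I*√7 ≈ 5.2915*I)
(F(-12, 6) + P)*T = (4*6² + 2*I*√7)*(-131) = (4*36 + 2*I*√7)*(-131) = (144 + 2*I*√7)*(-131) = -18864 - 262*I*√7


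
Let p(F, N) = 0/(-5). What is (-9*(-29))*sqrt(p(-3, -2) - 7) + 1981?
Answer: 1981 + 261*I*sqrt(7) ≈ 1981.0 + 690.54*I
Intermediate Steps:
p(F, N) = 0 (p(F, N) = 0*(-1/5) = 0)
(-9*(-29))*sqrt(p(-3, -2) - 7) + 1981 = (-9*(-29))*sqrt(0 - 7) + 1981 = 261*sqrt(-7) + 1981 = 261*(I*sqrt(7)) + 1981 = 261*I*sqrt(7) + 1981 = 1981 + 261*I*sqrt(7)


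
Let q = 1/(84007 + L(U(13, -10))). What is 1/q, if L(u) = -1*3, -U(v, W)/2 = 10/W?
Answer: 84004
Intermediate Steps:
U(v, W) = -20/W
L(u) = -3
q = 1/84004 (q = 1/(84007 - 3) = 1/84004 ≈ 1.1904e-5)
1/q = 1/(1/84004) = 84004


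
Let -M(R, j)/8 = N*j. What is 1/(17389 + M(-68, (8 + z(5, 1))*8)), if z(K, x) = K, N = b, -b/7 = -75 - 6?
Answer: -1/454355 ≈ -2.2009e-6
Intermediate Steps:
b = 567 (b = -7*(-75 - 6) = -7*(-81) = 567)
N = 567
M(R, j) = -4536*j
1/(17389 + M(-68, (8 + z(5, 1))*8)) = 1/(17389 - 4536*(8 + 5)*8) = 1/(17389 - 58968*8) = 1/(17389 - 4536*104) = 1/(17389 - 471744) = 1/(-454355) = -1/454355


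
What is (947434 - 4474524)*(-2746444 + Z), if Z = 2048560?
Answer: 2461499677560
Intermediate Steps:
(947434 - 4474524)*(-2746444 + Z) = (947434 - 4474524)*(-2746444 + 2048560) = -3527090*(-697884) = 2461499677560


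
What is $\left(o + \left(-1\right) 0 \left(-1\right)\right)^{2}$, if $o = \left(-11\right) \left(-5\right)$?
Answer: $3025$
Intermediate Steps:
$o = 55$
$\left(o + \left(-1\right) 0 \left(-1\right)\right)^{2} = \left(55 + \left(-1\right) 0 \left(-1\right)\right)^{2} = \left(55 + 0 \left(-1\right)\right)^{2} = \left(55 + 0\right)^{2} = 55^{2} = 3025$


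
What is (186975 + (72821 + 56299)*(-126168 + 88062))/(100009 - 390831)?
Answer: 4920059745/290822 ≈ 16918.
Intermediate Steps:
(186975 + (72821 + 56299)*(-126168 + 88062))/(100009 - 390831) = (186975 + 129120*(-38106))/(-290822) = (186975 - 4920246720)*(-1/290822) = -4920059745*(-1/290822) = 4920059745/290822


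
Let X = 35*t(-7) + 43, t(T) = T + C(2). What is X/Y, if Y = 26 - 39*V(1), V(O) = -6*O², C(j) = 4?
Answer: -31/130 ≈ -0.23846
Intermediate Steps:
t(T) = 4 + T (t(T) = T + 4 = 4 + T)
Y = 260 (Y = 26 - (-234)*1² = 26 - (-234) = 26 - 39*(-6) = 26 + 234 = 260)
X = -62 (X = 35*(4 - 7) + 43 = 35*(-3) + 43 = -105 + 43 = -62)
X/Y = -62/260 = -62*1/260 = -31/130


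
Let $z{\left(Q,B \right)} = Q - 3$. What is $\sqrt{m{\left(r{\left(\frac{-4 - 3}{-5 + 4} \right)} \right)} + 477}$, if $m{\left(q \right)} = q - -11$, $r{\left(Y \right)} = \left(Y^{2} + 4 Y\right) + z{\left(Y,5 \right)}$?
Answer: $\sqrt{569} \approx 23.854$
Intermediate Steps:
$z{\left(Q,B \right)} = -3 + Q$
$r{\left(Y \right)} = -3 + Y^{2} + 5 Y$ ($r{\left(Y \right)} = \left(Y^{2} + 4 Y\right) + \left(-3 + Y\right) = -3 + Y^{2} + 5 Y$)
$m{\left(q \right)} = 11 + q$ ($m{\left(q \right)} = q + 11 = 11 + q$)
$\sqrt{m{\left(r{\left(\frac{-4 - 3}{-5 + 4} \right)} \right)} + 477} = \sqrt{\left(11 + \left(-3 + \left(\frac{-4 - 3}{-5 + 4}\right)^{2} + 5 \frac{-4 - 3}{-5 + 4}\right)\right) + 477} = \sqrt{\left(11 + \left(-3 + \left(- \frac{7}{-1}\right)^{2} + 5 \left(- \frac{7}{-1}\right)\right)\right) + 477} = \sqrt{\left(11 + \left(-3 + \left(\left(-7\right) \left(-1\right)\right)^{2} + 5 \left(\left(-7\right) \left(-1\right)\right)\right)\right) + 477} = \sqrt{\left(11 + \left(-3 + 7^{2} + 5 \cdot 7\right)\right) + 477} = \sqrt{\left(11 + \left(-3 + 49 + 35\right)\right) + 477} = \sqrt{\left(11 + 81\right) + 477} = \sqrt{92 + 477} = \sqrt{569}$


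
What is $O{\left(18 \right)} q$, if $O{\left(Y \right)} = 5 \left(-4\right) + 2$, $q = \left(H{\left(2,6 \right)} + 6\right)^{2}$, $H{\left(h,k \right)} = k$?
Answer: $-2592$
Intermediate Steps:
$q = 144$ ($q = \left(6 + 6\right)^{2} = 12^{2} = 144$)
$O{\left(Y \right)} = -18$ ($O{\left(Y \right)} = -20 + 2 = -18$)
$O{\left(18 \right)} q = \left(-18\right) 144 = -2592$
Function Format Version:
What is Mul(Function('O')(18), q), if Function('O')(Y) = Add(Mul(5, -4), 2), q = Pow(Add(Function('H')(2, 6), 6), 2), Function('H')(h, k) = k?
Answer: -2592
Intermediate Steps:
q = 144 (q = Pow(Add(6, 6), 2) = Pow(12, 2) = 144)
Function('O')(Y) = -18 (Function('O')(Y) = Add(-20, 2) = -18)
Mul(Function('O')(18), q) = Mul(-18, 144) = -2592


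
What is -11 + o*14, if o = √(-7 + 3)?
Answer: -11 + 28*I ≈ -11.0 + 28.0*I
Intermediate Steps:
o = 2*I (o = √(-4) = 2*I ≈ 2.0*I)
-11 + o*14 = -11 + (2*I)*14 = -11 + 28*I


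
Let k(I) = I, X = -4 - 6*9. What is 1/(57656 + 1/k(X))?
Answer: 58/3344047 ≈ 1.7344e-5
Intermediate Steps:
X = -58 (X = -4 - 54 = -58)
1/(57656 + 1/k(X)) = 1/(57656 + 1/(-58)) = 1/(57656 - 1/58) = 1/(3344047/58) = 58/3344047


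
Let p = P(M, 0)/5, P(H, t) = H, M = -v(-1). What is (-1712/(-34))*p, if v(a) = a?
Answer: 856/85 ≈ 10.071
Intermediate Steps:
M = 1 (M = -1*(-1) = 1)
p = 1/5 ≈ 0.20000
(-1712/(-34))*p = -1712/(-34)*(1/5) = -1712*(-1/34)*(1/5) = (856/17)*(1/5) = 856/85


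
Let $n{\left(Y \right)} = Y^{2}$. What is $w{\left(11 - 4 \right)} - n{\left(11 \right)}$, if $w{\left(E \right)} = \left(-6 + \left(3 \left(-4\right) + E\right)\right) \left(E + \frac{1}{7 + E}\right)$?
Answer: $- \frac{2783}{14} \approx -198.79$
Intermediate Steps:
$w{\left(E \right)} = \left(-18 + E\right) \left(E + \frac{1}{7 + E}\right)$ ($w{\left(E \right)} = \left(-6 + \left(-12 + E\right)\right) \left(E + \frac{1}{7 + E}\right) = \left(-18 + E\right) \left(E + \frac{1}{7 + E}\right)$)
$w{\left(11 - 4 \right)} - n{\left(11 \right)} = \frac{-18 + \left(11 - 4\right)^{3} - 125 \left(11 - 4\right) - 11 \left(11 - 4\right)^{2}}{7 + \left(11 - 4\right)} - 11^{2} = \frac{-18 + 7^{3} - 875 - 11 \cdot 7^{2}}{7 + 7} - 121 = \frac{-18 + 343 - 875 - 539}{14} - 121 = \frac{1}{14} \left(-1089\right) - 121 = - \frac{1089}{14} - 121 = - \frac{2783}{14}$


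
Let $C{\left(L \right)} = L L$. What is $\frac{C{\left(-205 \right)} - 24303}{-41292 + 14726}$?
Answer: $- \frac{8861}{13283} \approx -0.66709$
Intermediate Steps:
$C{\left(L \right)} = L^{2}$
$\frac{C{\left(-205 \right)} - 24303}{-41292 + 14726} = \frac{\left(-205\right)^{2} - 24303}{-41292 + 14726} = \frac{42025 - 24303}{-26566} = 17722 \left(- \frac{1}{26566}\right) = - \frac{8861}{13283}$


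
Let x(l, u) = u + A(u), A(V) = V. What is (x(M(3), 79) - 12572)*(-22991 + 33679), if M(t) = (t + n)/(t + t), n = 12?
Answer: -132680832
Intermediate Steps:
M(t) = (12 + t)/(2*t) (M(t) = (t + 12)/(t + t) = (12 + t)/((2*t)) = (12 + t)*(1/(2*t)) = (12 + t)/(2*t))
x(l, u) = 2*u (x(l, u) = u + u = 2*u)
(x(M(3), 79) - 12572)*(-22991 + 33679) = (2*79 - 12572)*(-22991 + 33679) = (158 - 12572)*10688 = -12414*10688 = -132680832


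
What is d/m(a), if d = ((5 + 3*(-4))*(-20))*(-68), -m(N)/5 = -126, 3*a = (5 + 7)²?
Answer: -136/9 ≈ -15.111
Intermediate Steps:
a = 48 (a = (5 + 7)²/3 = (⅓)*12² = (⅓)*144 = 48)
m(N) = 630 (m(N) = -5*(-126) = 630)
d = -9520 (d = ((5 - 12)*(-20))*(-68) = -7*(-20)*(-68) = 140*(-68) = -9520)
d/m(a) = -9520/630 = -9520*1/630 = -136/9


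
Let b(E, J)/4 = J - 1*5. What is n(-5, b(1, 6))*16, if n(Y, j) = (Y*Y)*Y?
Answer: -2000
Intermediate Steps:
b(E, J) = -20 + 4*J (b(E, J) = 4*(J - 1*5) = 4*(J - 5) = 4*(-5 + J) = -20 + 4*J)
n(Y, j) = Y³ (n(Y, j) = Y²*Y = Y³)
n(-5, b(1, 6))*16 = (-5)³*16 = -125*16 = -2000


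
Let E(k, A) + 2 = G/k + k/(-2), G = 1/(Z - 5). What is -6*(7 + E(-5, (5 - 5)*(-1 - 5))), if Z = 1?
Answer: -453/10 ≈ -45.300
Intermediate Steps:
G = -¼ (G = 1/(1 - 5) = 1/(-4) = -¼ ≈ -0.25000)
E(k, A) = -2 - k/2 - 1/(4*k) (E(k, A) = -2 + (-1/(4*k) + k/(-2)) = -2 + (-1/(4*k) + k*(-½)) = -2 + (-1/(4*k) - k/2) = -2 + (-k/2 - 1/(4*k)) = -2 - k/2 - 1/(4*k))
-6*(7 + E(-5, (5 - 5)*(-1 - 5))) = -6*(7 + (-2 - ½*(-5) - ¼/(-5))) = -6*(7 + (-2 + 5/2 - ¼*(-⅕))) = -6*(7 + (-2 + 5/2 + 1/20)) = -6*(7 + 11/20) = -6*151/20 = -453/10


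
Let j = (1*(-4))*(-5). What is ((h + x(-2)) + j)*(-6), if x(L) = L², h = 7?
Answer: -186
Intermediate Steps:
j = 20 (j = -4*(-5) = 20)
((h + x(-2)) + j)*(-6) = ((7 + (-2)²) + 20)*(-6) = ((7 + 4) + 20)*(-6) = (11 + 20)*(-6) = 31*(-6) = -186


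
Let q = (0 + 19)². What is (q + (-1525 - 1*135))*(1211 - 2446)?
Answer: 1604265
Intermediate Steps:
q = 361 (q = 19² = 361)
(q + (-1525 - 1*135))*(1211 - 2446) = (361 + (-1525 - 1*135))*(1211 - 2446) = (361 + (-1525 - 135))*(-1235) = (361 - 1660)*(-1235) = -1299*(-1235) = 1604265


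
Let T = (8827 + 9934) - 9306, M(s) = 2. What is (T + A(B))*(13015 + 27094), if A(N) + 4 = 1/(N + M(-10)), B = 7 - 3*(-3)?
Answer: 6823302971/18 ≈ 3.7907e+8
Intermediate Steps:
B = 16 (B = 7 + 9 = 16)
A(N) = -4 + 1/(2 + N) (A(N) = -4 + 1/(N + 2) = -4 + 1/(2 + N))
T = 9455 (T = 18761 - 9306 = 9455)
(T + A(B))*(13015 + 27094) = (9455 + (-7 - 4*16)/(2 + 16))*(13015 + 27094) = (9455 + (-7 - 64)/18)*40109 = (9455 + (1/18)*(-71))*40109 = (9455 - 71/18)*40109 = (170119/18)*40109 = 6823302971/18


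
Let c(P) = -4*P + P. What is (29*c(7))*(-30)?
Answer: 18270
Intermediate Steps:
c(P) = -3*P
(29*c(7))*(-30) = (29*(-3*7))*(-30) = (29*(-21))*(-30) = -609*(-30) = 18270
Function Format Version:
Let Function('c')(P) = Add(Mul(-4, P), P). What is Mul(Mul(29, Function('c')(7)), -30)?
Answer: 18270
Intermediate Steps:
Function('c')(P) = Mul(-3, P)
Mul(Mul(29, Function('c')(7)), -30) = Mul(Mul(29, Mul(-3, 7)), -30) = Mul(Mul(29, -21), -30) = Mul(-609, -30) = 18270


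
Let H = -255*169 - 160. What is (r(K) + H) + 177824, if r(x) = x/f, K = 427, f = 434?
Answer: 8343339/62 ≈ 1.3457e+5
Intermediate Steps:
H = -43255 (H = -43095 - 160 = -43255)
r(x) = x/434
(r(K) + H) + 177824 = ((1/434)*427 - 43255) + 177824 = (61/62 - 43255) + 177824 = -2681749/62 + 177824 = 8343339/62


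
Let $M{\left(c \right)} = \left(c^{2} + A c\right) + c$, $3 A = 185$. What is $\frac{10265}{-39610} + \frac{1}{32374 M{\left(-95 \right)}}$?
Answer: $- \frac{153116023991}{590835455005} \approx -0.25915$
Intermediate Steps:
$A = \frac{185}{3}$ ($A = \frac{1}{3} \cdot 185 = \frac{185}{3} \approx 61.667$)
$M{\left(c \right)} = c^{2} + \frac{188 c}{3}$ ($M{\left(c \right)} = \left(c^{2} + \frac{185 c}{3}\right) + c = c^{2} + \frac{188 c}{3}$)
$\frac{10265}{-39610} + \frac{1}{32374 M{\left(-95 \right)}} = \frac{10265}{-39610} + \frac{1}{32374 \cdot \frac{1}{3} \left(-95\right) \left(188 + 3 \left(-95\right)\right)} = 10265 \left(- \frac{1}{39610}\right) + \frac{1}{32374 \cdot \frac{1}{3} \left(-95\right) \left(188 - 285\right)} = - \frac{2053}{7922} + \frac{1}{32374 \cdot \frac{1}{3} \left(-95\right) \left(-97\right)} = - \frac{2053}{7922} + \frac{1}{32374 \cdot \frac{9215}{3}} = - \frac{2053}{7922} + \frac{1}{32374} \cdot \frac{3}{9215} = - \frac{2053}{7922} + \frac{3}{298326410} = - \frac{153116023991}{590835455005}$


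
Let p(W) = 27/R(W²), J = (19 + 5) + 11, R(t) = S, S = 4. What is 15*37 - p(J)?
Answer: 2193/4 ≈ 548.25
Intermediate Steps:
R(t) = 4
J = 35 (J = 24 + 11 = 35)
p(W) = 27/4
15*37 - p(J) = 15*37 - 1*27/4 = 555 - 27/4 = 2193/4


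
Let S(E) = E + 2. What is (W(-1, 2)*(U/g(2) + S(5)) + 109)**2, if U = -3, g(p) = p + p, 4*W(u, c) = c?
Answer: 804609/64 ≈ 12572.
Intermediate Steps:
W(u, c) = c/4
g(p) = 2*p
S(E) = 2 + E
(W(-1, 2)*(U/g(2) + S(5)) + 109)**2 = (((1/4)*2)*(-3/(2*2) + (2 + 5)) + 109)**2 = ((-3/4 + 7)/2 + 109)**2 = ((1/2)*(25/4) + 109)**2 = (25/8 + 109)**2 = (897/8)**2 = 804609/64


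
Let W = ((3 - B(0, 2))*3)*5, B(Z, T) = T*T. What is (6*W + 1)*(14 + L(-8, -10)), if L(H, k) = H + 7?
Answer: -1157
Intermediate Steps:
L(H, k) = 7 + H
B(Z, T) = T**2
W = -15 (W = ((3 - 1*2**2)*3)*5 = ((3 - 1*4)*3)*5 = ((3 - 4)*3)*5 = -1*3*5 = -3*5 = -15)
(6*W + 1)*(14 + L(-8, -10)) = (6*(-15) + 1)*(14 + (7 - 8)) = (-90 + 1)*(14 - 1) = -89*13 = -1157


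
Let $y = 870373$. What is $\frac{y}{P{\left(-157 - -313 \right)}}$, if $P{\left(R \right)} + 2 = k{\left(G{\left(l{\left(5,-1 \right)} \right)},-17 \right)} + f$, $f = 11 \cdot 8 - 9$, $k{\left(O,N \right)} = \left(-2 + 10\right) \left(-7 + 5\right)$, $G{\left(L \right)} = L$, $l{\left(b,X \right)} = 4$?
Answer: $\frac{870373}{61} \approx 14268.0$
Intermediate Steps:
$k{\left(O,N \right)} = -16$ ($k{\left(O,N \right)} = 8 \left(-2\right) = -16$)
$f = 79$ ($f = 88 - 9 = 79$)
$P{\left(R \right)} = 61$ ($P{\left(R \right)} = -2 + \left(-16 + 79\right) = -2 + 63 = 61$)
$\frac{y}{P{\left(-157 - -313 \right)}} = \frac{870373}{61}$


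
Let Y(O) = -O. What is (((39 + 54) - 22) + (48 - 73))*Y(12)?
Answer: -552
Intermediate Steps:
(((39 + 54) - 22) + (48 - 73))*Y(12) = (((39 + 54) - 22) + (48 - 73))*(-1*12) = ((93 - 22) - 25)*(-12) = (71 - 25)*(-12) = 46*(-12) = -552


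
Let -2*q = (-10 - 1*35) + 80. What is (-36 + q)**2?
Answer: 11449/4 ≈ 2862.3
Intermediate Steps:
q = -35/2 (q = -((-10 - 1*35) + 80)/2 = -((-10 - 35) + 80)/2 = -(-45 + 80)/2 = -1/2*35 = -35/2 ≈ -17.500)
(-36 + q)**2 = (-36 - 35/2)**2 = (-107/2)**2 = 11449/4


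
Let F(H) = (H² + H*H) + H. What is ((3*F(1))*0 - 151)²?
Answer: 22801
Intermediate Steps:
F(H) = H + 2*H² (F(H) = (H² + H²) + H = 2*H² + H = H + 2*H²)
((3*F(1))*0 - 151)² = ((3*(1*(1 + 2*1)))*0 - 151)² = ((3*(1*(1 + 2)))*0 - 151)² = ((3*(1*3))*0 - 151)² = ((3*3)*0 - 151)² = (9*0 - 151)² = (0 - 151)² = (-151)² = 22801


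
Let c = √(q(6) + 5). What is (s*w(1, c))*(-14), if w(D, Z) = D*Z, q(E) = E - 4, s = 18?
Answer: -252*√7 ≈ -666.73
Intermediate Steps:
q(E) = -4 + E
c = √7 (c = √((-4 + 6) + 5) = √(2 + 5) = √7 ≈ 2.6458)
(s*w(1, c))*(-14) = (18*(1*√7))*(-14) = (18*√7)*(-14) = -252*√7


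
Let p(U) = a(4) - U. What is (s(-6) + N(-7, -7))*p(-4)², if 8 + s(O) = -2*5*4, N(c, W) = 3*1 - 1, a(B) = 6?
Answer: -4600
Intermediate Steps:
N(c, W) = 2 (N(c, W) = 3 - 1 = 2)
p(U) = 6 - U
s(O) = -48 (s(O) = -8 - 2*5*4 = -8 - 10*4 = -8 - 40 = -48)
(s(-6) + N(-7, -7))*p(-4)² = (-48 + 2)*(6 - 1*(-4))² = -46*(6 + 4)² = -46*10² = -46*100 = -4600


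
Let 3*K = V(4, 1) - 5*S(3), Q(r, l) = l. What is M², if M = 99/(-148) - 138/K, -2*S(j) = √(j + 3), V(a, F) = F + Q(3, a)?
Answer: 7484301261/109520 - 25264143*√6/925 ≈ 1435.4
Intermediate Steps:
V(a, F) = F + a
S(j) = -√(3 + j)/2 (S(j) = -√(j + 3)/2 = -√(3 + j)/2)
K = 5/3 + 5*√6/6 (K = ((1 + 4) - (-5)*√(3 + 3)/2)/3 = (5 - (-5)*√6/2)/3 = (5 + 5*√6/2)/3 = 5/3 + 5*√6/6 ≈ 3.7079)
M = -99/148 - 138/(5/3 + 5*√6/6) (M = 99/(-148) - 138/(5/3 + 5*√6/6) = 99*(-1/148) - 138/(5/3 + 5*√6/6) = -99/148 - 138/(5/3 + 5*√6/6) ≈ -37.887)
M² = (122049/740 - 414*√6/5)²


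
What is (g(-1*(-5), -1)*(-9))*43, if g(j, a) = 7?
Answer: -2709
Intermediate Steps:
(g(-1*(-5), -1)*(-9))*43 = (7*(-9))*43 = -63*43 = -2709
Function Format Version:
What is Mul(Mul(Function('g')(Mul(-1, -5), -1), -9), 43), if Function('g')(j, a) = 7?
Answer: -2709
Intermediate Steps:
Mul(Mul(Function('g')(Mul(-1, -5), -1), -9), 43) = Mul(Mul(7, -9), 43) = Mul(-63, 43) = -2709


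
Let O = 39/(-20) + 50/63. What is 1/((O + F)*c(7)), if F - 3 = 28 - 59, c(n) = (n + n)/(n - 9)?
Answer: 180/36737 ≈ 0.0048997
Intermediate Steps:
c(n) = 2*n/(-9 + n) (c(n) = (2*n)/(-9 + n) = 2*n/(-9 + n))
O = -1457/1260 (O = 39*(-1/20) + 50*(1/63) = -39/20 + 50/63 = -1457/1260 ≈ -1.1563)
F = -28 (F = 3 + (28 - 59) = 3 - 31 = -28)
1/((O + F)*c(7)) = 1/((-1457/1260 - 28)*(2*7/(-9 + 7))) = 1/(-36737*7/(630*(-2))) = 1/(-36737*7*(-1)/(630*2)) = 1/(-36737/1260*(-7)) = 1/(36737/180) = 180/36737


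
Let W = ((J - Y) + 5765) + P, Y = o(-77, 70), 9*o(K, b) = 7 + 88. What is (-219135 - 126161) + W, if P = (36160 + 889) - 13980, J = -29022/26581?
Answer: -75709674191/239229 ≈ -3.1647e+5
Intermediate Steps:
J = -29022/26581 (J = -29022*1/26581 = -29022/26581 ≈ -1.0918)
o(K, b) = 95/9 (o(K, b) = (7 + 88)/9 = (⅑)*95 = 95/9)
Y = 95/9 ≈ 10.556
P = 23069 (P = 37049 - 13980 = 23069)
W = 6895142593/239229 (W = ((-29022/26581 - 1*95/9) + 5765) + 23069 = ((-29022/26581 - 95/9) + 5765) + 23069 = (-2786393/239229 + 5765) + 23069 = 1376368792/239229 + 23069 = 6895142593/239229 ≈ 28822.)
(-219135 - 126161) + W = (-219135 - 126161) + 6895142593/239229 = -345296 + 6895142593/239229 = -75709674191/239229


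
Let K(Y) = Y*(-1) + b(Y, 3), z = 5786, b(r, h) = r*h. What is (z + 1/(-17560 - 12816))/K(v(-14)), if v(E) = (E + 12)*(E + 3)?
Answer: 175755535/1336544 ≈ 131.50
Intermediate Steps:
b(r, h) = h*r
v(E) = (3 + E)*(12 + E) (v(E) = (12 + E)*(3 + E) = (3 + E)*(12 + E))
K(Y) = 2*Y (K(Y) = Y*(-1) + 3*Y = -Y + 3*Y = 2*Y)
(z + 1/(-17560 - 12816))/K(v(-14)) = (5786 + 1/(-17560 - 12816))/((2*(36 + (-14)**2 + 15*(-14)))) = (5786 + 1/(-30376))/((2*(36 + 196 - 210))) = (5786 - 1/30376)/((2*22)) = (175755535/30376)/44 = (175755535/30376)*(1/44) = 175755535/1336544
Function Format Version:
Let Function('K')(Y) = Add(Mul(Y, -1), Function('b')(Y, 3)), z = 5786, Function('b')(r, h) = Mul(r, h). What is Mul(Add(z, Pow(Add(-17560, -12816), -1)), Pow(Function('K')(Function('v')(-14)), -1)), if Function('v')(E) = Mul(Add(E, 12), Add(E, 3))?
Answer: Rational(175755535, 1336544) ≈ 131.50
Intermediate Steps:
Function('b')(r, h) = Mul(h, r)
Function('v')(E) = Mul(Add(3, E), Add(12, E)) (Function('v')(E) = Mul(Add(12, E), Add(3, E)) = Mul(Add(3, E), Add(12, E)))
Function('K')(Y) = Mul(2, Y) (Function('K')(Y) = Add(Mul(Y, -1), Mul(3, Y)) = Add(Mul(-1, Y), Mul(3, Y)) = Mul(2, Y))
Mul(Add(z, Pow(Add(-17560, -12816), -1)), Pow(Function('K')(Function('v')(-14)), -1)) = Mul(Add(5786, Pow(Add(-17560, -12816), -1)), Pow(Mul(2, Add(36, Pow(-14, 2), Mul(15, -14))), -1)) = Mul(Add(5786, Pow(-30376, -1)), Pow(Mul(2, Add(36, 196, -210)), -1)) = Mul(Add(5786, Rational(-1, 30376)), Pow(Mul(2, 22), -1)) = Mul(Rational(175755535, 30376), Pow(44, -1)) = Mul(Rational(175755535, 30376), Rational(1, 44)) = Rational(175755535, 1336544)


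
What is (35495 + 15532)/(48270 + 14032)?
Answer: 51027/62302 ≈ 0.81903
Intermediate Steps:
(35495 + 15532)/(48270 + 14032) = 51027/62302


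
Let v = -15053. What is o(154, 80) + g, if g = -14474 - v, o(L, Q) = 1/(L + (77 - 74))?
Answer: 90904/157 ≈ 579.01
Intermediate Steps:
o(L, Q) = 1/(3 + L) (o(L, Q) = 1/(L + 3) = 1/(3 + L))
g = 579 (g = -14474 - 1*(-15053) = -14474 + 15053 = 579)
o(154, 80) + g = 1/(3 + 154) + 579 = 1/157 + 579 = 90904/157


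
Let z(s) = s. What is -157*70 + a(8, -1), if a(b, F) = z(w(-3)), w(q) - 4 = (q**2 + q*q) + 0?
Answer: -10968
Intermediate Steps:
w(q) = 4 + 2*q**2 (w(q) = 4 + ((q**2 + q*q) + 0) = 4 + ((q**2 + q**2) + 0) = 4 + (2*q**2 + 0) = 4 + 2*q**2)
a(b, F) = 22 (a(b, F) = 4 + 2*(-3)**2 = 4 + 2*9 = 4 + 18 = 22)
-157*70 + a(8, -1) = -157*70 + 22 = -10990 + 22 = -10968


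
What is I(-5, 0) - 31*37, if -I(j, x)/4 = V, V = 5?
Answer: -1167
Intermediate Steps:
I(j, x) = -20 (I(j, x) = -4*5 = -20)
I(-5, 0) - 31*37 = -20 - 31*37 = -20 - 1147 = -1167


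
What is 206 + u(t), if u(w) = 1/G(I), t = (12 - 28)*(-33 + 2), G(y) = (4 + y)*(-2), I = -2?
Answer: 823/4 ≈ 205.75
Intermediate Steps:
G(y) = -8 - 2*y
t = 496 (t = -16*(-31) = 496)
u(w) = -¼ (u(w) = 1/(-8 - 2*(-2)) = 1/(-8 + 4) = 1/(-4) = -¼)
206 + u(t) = 206 - ¼ = 823/4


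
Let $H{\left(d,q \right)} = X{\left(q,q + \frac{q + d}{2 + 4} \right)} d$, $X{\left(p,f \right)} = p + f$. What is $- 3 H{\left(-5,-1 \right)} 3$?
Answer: $-135$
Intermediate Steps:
$X{\left(p,f \right)} = f + p$
$H{\left(d,q \right)} = d \left(\frac{d}{6} + \frac{13 q}{6}\right)$ ($H{\left(d,q \right)} = \left(\left(q + \frac{q + d}{2 + 4}\right) + q\right) d = \left(\left(q + \frac{d + q}{6}\right) + q\right) d = \left(\left(q + \left(d + q\right) \frac{1}{6}\right) + q\right) d = \left(\left(q + \left(\frac{d}{6} + \frac{q}{6}\right)\right) + q\right) d = \left(\left(\frac{d}{6} + \frac{7 q}{6}\right) + q\right) d = \left(\frac{d}{6} + \frac{13 q}{6}\right) d = d \left(\frac{d}{6} + \frac{13 q}{6}\right)$)
$- 3 H{\left(-5,-1 \right)} 3 = - 3 \cdot \frac{1}{6} \left(-5\right) \left(-5 + 13 \left(-1\right)\right) 3 = - 3 \cdot \frac{1}{6} \left(-5\right) \left(-5 - 13\right) 3 = - 3 \cdot \frac{1}{6} \left(-5\right) \left(-18\right) 3 = \left(-3\right) 15 \cdot 3 = \left(-45\right) 3 = -135$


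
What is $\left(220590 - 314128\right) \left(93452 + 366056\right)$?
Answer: $-42981459304$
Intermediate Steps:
$\left(220590 - 314128\right) \left(93452 + 366056\right) = \left(-93538\right) 459508 = -42981459304$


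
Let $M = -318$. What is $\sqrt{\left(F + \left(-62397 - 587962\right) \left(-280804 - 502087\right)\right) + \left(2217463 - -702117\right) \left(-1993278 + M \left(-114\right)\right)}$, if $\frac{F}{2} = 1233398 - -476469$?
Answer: $3 i \sqrt{578281149053} \approx 2.2813 \cdot 10^{6} i$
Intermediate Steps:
$F = 3419734$ ($F = 2 \left(1233398 - -476469\right) = 2 \left(1233398 + 476469\right) = 2 \cdot 1709867 = 3419734$)
$\sqrt{\left(F + \left(-62397 - 587962\right) \left(-280804 - 502087\right)\right) + \left(2217463 - -702117\right) \left(-1993278 + M \left(-114\right)\right)} = \sqrt{\left(3419734 + \left(-62397 - 587962\right) \left(-280804 - 502087\right)\right) + \left(2217463 - -702117\right) \left(-1993278 - -36252\right)} = \sqrt{\left(3419734 - -509160207869\right) + \left(2217463 + 702117\right) \left(-1993278 + 36252\right)} = \sqrt{\left(3419734 + 509160207869\right) + 2919580 \left(-1957026\right)} = \sqrt{509163627603 - 5713693969080} = \sqrt{-5204530341477} = 3 i \sqrt{578281149053}$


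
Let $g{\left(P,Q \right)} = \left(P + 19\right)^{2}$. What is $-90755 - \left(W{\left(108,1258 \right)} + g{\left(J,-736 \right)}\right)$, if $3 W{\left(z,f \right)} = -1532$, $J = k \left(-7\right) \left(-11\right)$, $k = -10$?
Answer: $- \frac{1962736}{3} \approx -6.5425 \cdot 10^{5}$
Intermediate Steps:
$J = -770$ ($J = \left(-10\right) \left(-7\right) \left(-11\right) = 70 \left(-11\right) = -770$)
$W{\left(z,f \right)} = - \frac{1532}{3}$ ($W{\left(z,f \right)} = \frac{1}{3} \left(-1532\right) = - \frac{1532}{3}$)
$g{\left(P,Q \right)} = \left(19 + P\right)^{2}$
$-90755 - \left(W{\left(108,1258 \right)} + g{\left(J,-736 \right)}\right) = -90755 - \left(- \frac{1532}{3} + \left(19 - 770\right)^{2}\right) = -90755 - \left(- \frac{1532}{3} + \left(-751\right)^{2}\right) = -90755 - \left(- \frac{1532}{3} + 564001\right) = -90755 - \frac{1690471}{3} = - \frac{1962736}{3}$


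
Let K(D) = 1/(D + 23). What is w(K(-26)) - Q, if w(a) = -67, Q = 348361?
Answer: -348428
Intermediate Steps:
K(D) = 1/(23 + D)
w(K(-26)) - Q = -67 - 1*348361 = -67 - 348361 = -348428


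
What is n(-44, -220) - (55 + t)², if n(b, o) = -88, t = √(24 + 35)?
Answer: -3172 - 110*√59 ≈ -4016.9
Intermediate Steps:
t = √59 ≈ 7.6811
n(-44, -220) - (55 + t)² = -88 - (55 + √59)²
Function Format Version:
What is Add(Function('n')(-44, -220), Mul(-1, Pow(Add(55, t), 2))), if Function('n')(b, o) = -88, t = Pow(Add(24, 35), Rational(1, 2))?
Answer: Add(-3172, Mul(-110, Pow(59, Rational(1, 2)))) ≈ -4016.9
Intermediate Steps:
t = Pow(59, Rational(1, 2)) ≈ 7.6811
Add(Function('n')(-44, -220), Mul(-1, Pow(Add(55, t), 2))) = Add(-88, Mul(-1, Pow(Add(55, Pow(59, Rational(1, 2))), 2)))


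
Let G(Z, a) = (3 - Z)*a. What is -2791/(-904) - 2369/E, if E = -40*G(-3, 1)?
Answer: 351427/27120 ≈ 12.958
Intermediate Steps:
G(Z, a) = a*(3 - Z)
E = -240 (E = -40*(3 - 1*(-3)) = -40*(3 + 3) = -40*6 = -240)
-2791/(-904) - 2369/E = -2791/(-904) - 2369/(-240) = -2791*(-1/904) - 2369*(-1/240) = 2791/904 + 2369/240 = 351427/27120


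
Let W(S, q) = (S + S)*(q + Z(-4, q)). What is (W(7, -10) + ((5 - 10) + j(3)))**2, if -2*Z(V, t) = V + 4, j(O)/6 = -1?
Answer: 22801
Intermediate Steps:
j(O) = -6 (j(O) = 6*(-1) = -6)
Z(V, t) = -2 - V/2 (Z(V, t) = -(V + 4)/2 = -(4 + V)/2 = -2 - V/2)
W(S, q) = 2*S*q (W(S, q) = (S + S)*(q + (-2 - 1/2*(-4))) = (2*S)*(q + (-2 + 2)) = (2*S)*(q + 0) = (2*S)*q = 2*S*q)
(W(7, -10) + ((5 - 10) + j(3)))**2 = (2*7*(-10) + ((5 - 10) - 6))**2 = (-140 + (-5 - 6))**2 = (-140 - 11)**2 = (-151)**2 = 22801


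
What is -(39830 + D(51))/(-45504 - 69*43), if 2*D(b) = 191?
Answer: 26617/32314 ≈ 0.82370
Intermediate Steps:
D(b) = 191/2 (D(b) = (½)*191 = 191/2)
-(39830 + D(51))/(-45504 - 69*43) = -(39830 + 191/2)/(-45504 - 69*43) = -79851/(2*(-45504 - 2967)) = -79851/(2*(-48471)) = -79851*(-1)/(2*48471) = -1*(-26617/32314) = 26617/32314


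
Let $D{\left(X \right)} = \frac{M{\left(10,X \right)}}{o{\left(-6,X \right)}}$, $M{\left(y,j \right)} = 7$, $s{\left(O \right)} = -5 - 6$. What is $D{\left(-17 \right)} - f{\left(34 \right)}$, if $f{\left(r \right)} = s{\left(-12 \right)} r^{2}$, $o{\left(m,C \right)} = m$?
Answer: $\frac{76289}{6} \approx 12715.0$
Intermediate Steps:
$s{\left(O \right)} = -11$
$D{\left(X \right)} = - \frac{7}{6}$ ($D{\left(X \right)} = \frac{7}{-6} = 7 \left(- \frac{1}{6}\right) = - \frac{7}{6}$)
$f{\left(r \right)} = - 11 r^{2}$
$D{\left(-17 \right)} - f{\left(34 \right)} = - \frac{7}{6} - - 11 \cdot 34^{2} = - \frac{7}{6} - \left(-11\right) 1156 = - \frac{7}{6} - -12716 = - \frac{7}{6} + 12716 = \frac{76289}{6}$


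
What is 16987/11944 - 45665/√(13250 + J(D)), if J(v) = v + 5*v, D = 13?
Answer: 16987/11944 - 45665*√17/476 ≈ -394.13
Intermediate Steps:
J(v) = 6*v
16987/11944 - 45665/√(13250 + J(D)) = 16987/11944 - 45665/√(13250 + 6*13) = 16987*(1/11944) - 45665/√(13250 + 78) = 16987/11944 - 45665*√17/476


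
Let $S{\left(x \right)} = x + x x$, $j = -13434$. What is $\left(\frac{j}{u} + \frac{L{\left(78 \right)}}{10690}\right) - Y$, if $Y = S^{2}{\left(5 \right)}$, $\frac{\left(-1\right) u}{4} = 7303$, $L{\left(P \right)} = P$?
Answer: $- \frac{70225691001}{78069070} \approx -899.53$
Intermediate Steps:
$u = -29212$ ($u = \left(-4\right) 7303 = -29212$)
$S{\left(x \right)} = x + x^{2}$
$Y = 900$ ($Y = \left(5 \left(1 + 5\right)\right)^{2} = \left(5 \cdot 6\right)^{2} = 30^{2} = 900$)
$\left(\frac{j}{u} + \frac{L{\left(78 \right)}}{10690}\right) - Y = \left(- \frac{13434}{-29212} + \frac{78}{10690}\right) - 900 = \left(\left(-13434\right) \left(- \frac{1}{29212}\right) + 78 \cdot \frac{1}{10690}\right) - 900 = \left(\frac{6717}{14606} + \frac{39}{5345}\right) - 900 = \frac{36471999}{78069070} - 900 = - \frac{70225691001}{78069070}$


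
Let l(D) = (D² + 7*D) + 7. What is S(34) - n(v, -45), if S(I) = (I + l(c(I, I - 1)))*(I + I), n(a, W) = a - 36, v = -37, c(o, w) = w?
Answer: 92621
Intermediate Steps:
n(a, W) = -36 + a
l(D) = 7 + D² + 7*D
S(I) = 2*I*((-1 + I)² + 8*I) (S(I) = (I + (7 + (I - 1)² + 7*(I - 1)))*(I + I) = (I + (7 + (-1 + I)² + 7*(-1 + I)))*(2*I) = (I + (7 + (-1 + I)² + (-7 + 7*I)))*(2*I) = (I + ((-1 + I)² + 7*I))*(2*I) = ((-1 + I)² + 8*I)*(2*I) = 2*I*((-1 + I)² + 8*I))
S(34) - n(v, -45) = 2*34*((-1 + 34)² + 8*34) - (-36 - 37) = 2*34*(33² + 272) - 1*(-73) = 2*34*(1089 + 272) + 73 = 2*34*1361 + 73 = 92548 + 73 = 92621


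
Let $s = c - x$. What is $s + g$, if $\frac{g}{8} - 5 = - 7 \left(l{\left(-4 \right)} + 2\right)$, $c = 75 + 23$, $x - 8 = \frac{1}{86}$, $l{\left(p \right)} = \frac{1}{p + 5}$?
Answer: $- \frac{3269}{86} \approx -38.012$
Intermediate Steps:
$l{\left(p \right)} = \frac{1}{5 + p}$
$x = \frac{689}{86}$ ($x = 8 + \frac{1}{86} = \frac{689}{86} \approx 8.0116$)
$c = 98$
$s = \frac{7739}{86}$ ($s = 98 - \frac{689}{86} = \frac{7739}{86} \approx 89.988$)
$g = -128$ ($g = 40 + 8 \left(- 7 \left(\frac{1}{5 - 4} + 2\right)\right) = 40 + 8 \left(- 7 \left(1^{-1} + 2\right)\right) = 40 + 8 \left(- 7 \left(1 + 2\right)\right) = 40 + 8 \left(\left(-7\right) 3\right) = 40 + 8 \left(-21\right) = 40 - 168 = -128$)
$s + g = \frac{7739}{86} - 128 = - \frac{3269}{86}$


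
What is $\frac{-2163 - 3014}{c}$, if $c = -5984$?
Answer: $\frac{5177}{5984} \approx 0.86514$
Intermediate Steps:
$\frac{-2163 - 3014}{c} = \frac{-2163 - 3014}{-5984} = \left(-5177\right) \left(- \frac{1}{5984}\right) = \frac{5177}{5984}$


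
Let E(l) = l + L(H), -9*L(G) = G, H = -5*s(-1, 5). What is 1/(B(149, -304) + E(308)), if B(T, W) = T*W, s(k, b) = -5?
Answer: -9/404917 ≈ -2.2227e-5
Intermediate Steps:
H = 25 (H = -5*(-5) = 25)
L(G) = -G/9
E(l) = -25/9 + l (E(l) = l - ⅑*25 = l - 25/9 = -25/9 + l)
1/(B(149, -304) + E(308)) = 1/(149*(-304) + (-25/9 + 308)) = 1/(-45296 + 2747/9) = 1/(-404917/9) = -9/404917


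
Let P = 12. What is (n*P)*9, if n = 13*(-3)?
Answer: -4212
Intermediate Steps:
n = -39
(n*P)*9 = -39*12*9 = -468*9 = -4212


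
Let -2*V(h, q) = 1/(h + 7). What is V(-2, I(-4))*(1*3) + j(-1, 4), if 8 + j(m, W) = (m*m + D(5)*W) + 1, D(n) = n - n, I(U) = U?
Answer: -63/10 ≈ -6.3000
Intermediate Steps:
D(n) = 0
V(h, q) = -1/(2*(7 + h)) (V(h, q) = -1/(2*(h + 7)) = -1/(2*(7 + h)))
j(m, W) = -7 + m² (j(m, W) = -8 + ((m*m + 0*W) + 1) = -8 + ((m² + 0) + 1) = -8 + (m² + 1) = -8 + (1 + m²) = -7 + m²)
V(-2, I(-4))*(1*3) + j(-1, 4) = (-1/(14 + 2*(-2)))*(1*3) + (-7 + (-1)²) = -1/(14 - 4)*3 + (-7 + 1) = -1/10*3 - 6 = -1*⅒*3 - 6 = -⅒*3 - 6 = -3/10 - 6 = -63/10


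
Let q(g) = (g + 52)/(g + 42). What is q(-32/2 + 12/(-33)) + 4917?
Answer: 693493/141 ≈ 4918.4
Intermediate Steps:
q(g) = (52 + g)/(42 + g)
q(-32/2 + 12/(-33)) + 4917 = (52 + (-32/2 + 12/(-33)))/(42 + (-32/2 + 12/(-33))) + 4917 = (52 + (-32*½ + 12*(-1/33)))/(42 + (-32*½ + 12*(-1/33))) + 4917 = (52 + (-16 - 4/11))/(42 + (-16 - 4/11)) + 4917 = (52 - 180/11)/(42 - 180/11) + 4917 = (392/11)/(282/11) + 4917 = (11/282)*(392/11) + 4917 = 196/141 + 4917 = 693493/141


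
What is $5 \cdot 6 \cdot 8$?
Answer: $240$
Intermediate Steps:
$5 \cdot 6 \cdot 8 = 30 \cdot 8 = 240$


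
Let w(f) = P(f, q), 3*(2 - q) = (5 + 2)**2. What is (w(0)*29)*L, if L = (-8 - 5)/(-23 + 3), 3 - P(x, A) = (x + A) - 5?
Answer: 25259/60 ≈ 420.98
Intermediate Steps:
q = -43/3 (q = 2 - (5 + 2)**2/3 = 2 - 1/3*7**2 = 2 - 1/3*49 = 2 - 49/3 = -43/3 ≈ -14.333)
P(x, A) = 8 - A - x (P(x, A) = 3 - ((x + A) - 5) = 3 - ((A + x) - 5) = 3 - (-5 + A + x) = 3 + (5 - A - x) = 8 - A - x)
w(f) = 67/3 - f (w(f) = 8 - 1*(-43/3) - f = 8 + 43/3 - f = 67/3 - f)
L = 13/20 (L = -13/(-20) = -13*(-1/20) = 13/20 ≈ 0.65000)
(w(0)*29)*L = ((67/3 - 1*0)*29)*(13/20) = ((67/3 + 0)*29)*(13/20) = ((67/3)*29)*(13/20) = (1943/3)*(13/20) = 25259/60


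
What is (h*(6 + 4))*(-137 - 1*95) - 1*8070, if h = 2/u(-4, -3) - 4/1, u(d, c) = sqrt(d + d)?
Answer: 1210 + 1160*I*sqrt(2) ≈ 1210.0 + 1640.5*I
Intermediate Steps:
u(d, c) = sqrt(2)*sqrt(d) (u(d, c) = sqrt(2*d) = sqrt(2)*sqrt(d))
h = -4 - I*sqrt(2)/2 (h = 2/((sqrt(2)*sqrt(-4))) - 4/1 = 2/((sqrt(2)*(2*I))) - 4*1 = 2/((2*I*sqrt(2))) - 4 = 2*(-I*sqrt(2)/4) - 4 = -I*sqrt(2)/2 - 4 = -4 - I*sqrt(2)/2 ≈ -4.0 - 0.70711*I)
(h*(6 + 4))*(-137 - 1*95) - 1*8070 = ((-4 - I*sqrt(2)/2)*(6 + 4))*(-137 - 1*95) - 1*8070 = ((-4 - I*sqrt(2)/2)*10)*(-137 - 95) - 8070 = (-40 - 5*I*sqrt(2))*(-232) - 8070 = (9280 + 1160*I*sqrt(2)) - 8070 = 1210 + 1160*I*sqrt(2)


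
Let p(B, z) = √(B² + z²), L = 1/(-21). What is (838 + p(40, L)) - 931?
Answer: -93 + √705601/21 ≈ -53.000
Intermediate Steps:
L = -1/21 ≈ -0.047619
(838 + p(40, L)) - 931 = (838 + √(40² + (-1/21)²)) - 931 = (838 + √(1600 + 1/441)) - 931 = (838 + √(705601/441)) - 931 = (838 + √705601/21) - 931 = -93 + √705601/21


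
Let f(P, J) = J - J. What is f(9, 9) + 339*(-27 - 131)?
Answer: -53562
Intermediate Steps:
f(P, J) = 0
f(9, 9) + 339*(-27 - 131) = 0 + 339*(-27 - 131) = 0 + 339*(-158) = 0 - 53562 = -53562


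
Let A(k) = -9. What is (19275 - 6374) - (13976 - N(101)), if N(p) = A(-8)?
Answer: -1084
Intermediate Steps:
N(p) = -9
(19275 - 6374) - (13976 - N(101)) = (19275 - 6374) - (13976 - 1*(-9)) = 12901 - (13976 + 9) = 12901 - 1*13985 = 12901 - 13985 = -1084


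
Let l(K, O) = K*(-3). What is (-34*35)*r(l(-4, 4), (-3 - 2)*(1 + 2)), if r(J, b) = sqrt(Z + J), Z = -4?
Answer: -2380*sqrt(2) ≈ -3365.8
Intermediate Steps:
l(K, O) = -3*K
r(J, b) = sqrt(-4 + J)
(-34*35)*r(l(-4, 4), (-3 - 2)*(1 + 2)) = (-34*35)*sqrt(-4 - 3*(-4)) = -1190*sqrt(-4 + 12) = -2380*sqrt(2)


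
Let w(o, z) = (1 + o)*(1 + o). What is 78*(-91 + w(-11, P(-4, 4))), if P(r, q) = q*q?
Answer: 702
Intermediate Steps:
P(r, q) = q²
w(o, z) = (1 + o)²
78*(-91 + w(-11, P(-4, 4))) = 78*(-91 + (1 - 11)²) = 78*(-91 + (-10)²) = 78*(-91 + 100) = 78*9 = 702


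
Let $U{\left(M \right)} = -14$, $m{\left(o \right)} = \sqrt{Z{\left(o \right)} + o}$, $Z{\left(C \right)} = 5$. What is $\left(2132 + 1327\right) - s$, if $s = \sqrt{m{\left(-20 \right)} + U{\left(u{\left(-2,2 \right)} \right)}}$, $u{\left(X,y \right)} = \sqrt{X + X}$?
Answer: $3459 - \sqrt{-14 + i \sqrt{15}} \approx 3458.5 - 3.7766 i$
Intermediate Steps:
$u{\left(X,y \right)} = \sqrt{2} \sqrt{X}$ ($u{\left(X,y \right)} = \sqrt{2 X} = \sqrt{2} \sqrt{X}$)
$m{\left(o \right)} = \sqrt{5 + o}$
$s = \sqrt{-14 + i \sqrt{15}}$ ($s = \sqrt{\sqrt{5 - 20} - 14} = \sqrt{\sqrt{-15} - 14} = \sqrt{i \sqrt{15} - 14} = \sqrt{-14 + i \sqrt{15}} \approx 0.51276 + 3.7766 i$)
$\left(2132 + 1327\right) - s = \left(2132 + 1327\right) - \sqrt{-14 + i \sqrt{15}} = 3459 - \sqrt{-14 + i \sqrt{15}}$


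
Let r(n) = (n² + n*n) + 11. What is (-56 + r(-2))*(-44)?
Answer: 1628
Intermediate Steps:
r(n) = 11 + 2*n² (r(n) = (n² + n²) + 11 = 2*n² + 11 = 11 + 2*n²)
(-56 + r(-2))*(-44) = (-56 + (11 + 2*(-2)²))*(-44) = (-56 + (11 + 2*4))*(-44) = (-56 + (11 + 8))*(-44) = (-56 + 19)*(-44) = -37*(-44) = 1628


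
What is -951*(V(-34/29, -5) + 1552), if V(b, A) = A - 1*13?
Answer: -1458834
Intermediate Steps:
V(b, A) = -13 + A (V(b, A) = A - 13 = -13 + A)
-951*(V(-34/29, -5) + 1552) = -951*((-13 - 5) + 1552) = -951*(-18 + 1552) = -951*1534 = -1458834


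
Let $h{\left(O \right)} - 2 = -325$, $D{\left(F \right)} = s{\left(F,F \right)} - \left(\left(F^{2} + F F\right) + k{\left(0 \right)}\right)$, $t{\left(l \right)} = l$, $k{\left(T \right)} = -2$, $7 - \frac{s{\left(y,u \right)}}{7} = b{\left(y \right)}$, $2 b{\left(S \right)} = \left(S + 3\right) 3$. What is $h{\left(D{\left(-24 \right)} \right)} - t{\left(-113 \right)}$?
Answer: $-210$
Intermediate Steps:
$b{\left(S \right)} = \frac{9}{2} + \frac{3 S}{2}$ ($b{\left(S \right)} = \frac{\left(S + 3\right) 3}{2} = \frac{\left(3 + S\right) 3}{2} = \frac{9 + 3 S}{2} = \frac{9}{2} + \frac{3 S}{2}$)
$s{\left(y,u \right)} = \frac{35}{2} - \frac{21 y}{2}$ ($s{\left(y,u \right)} = 49 - 7 \left(\frac{9}{2} + \frac{3 y}{2}\right) = 49 - \left(\frac{63}{2} + \frac{21 y}{2}\right) = \frac{35}{2} - \frac{21 y}{2}$)
$D{\left(F \right)} = \frac{39}{2} - 2 F^{2} - \frac{21 F}{2}$ ($D{\left(F \right)} = \left(\frac{35}{2} - \frac{21 F}{2}\right) - \left(\left(F^{2} + F F\right) - 2\right) = \left(\frac{35}{2} - \frac{21 F}{2}\right) - \left(\left(F^{2} + F^{2}\right) - 2\right) = \left(\frac{35}{2} - \frac{21 F}{2}\right) - \left(2 F^{2} - 2\right) = \left(\frac{35}{2} - \frac{21 F}{2}\right) - \left(-2 + 2 F^{2}\right) = \frac{39}{2} - 2 F^{2} - \frac{21 F}{2}$)
$h{\left(O \right)} = -323$ ($h{\left(O \right)} = 2 - 325 = -323$)
$h{\left(D{\left(-24 \right)} \right)} - t{\left(-113 \right)} = -323 - -113 = -323 + 113 = -210$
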